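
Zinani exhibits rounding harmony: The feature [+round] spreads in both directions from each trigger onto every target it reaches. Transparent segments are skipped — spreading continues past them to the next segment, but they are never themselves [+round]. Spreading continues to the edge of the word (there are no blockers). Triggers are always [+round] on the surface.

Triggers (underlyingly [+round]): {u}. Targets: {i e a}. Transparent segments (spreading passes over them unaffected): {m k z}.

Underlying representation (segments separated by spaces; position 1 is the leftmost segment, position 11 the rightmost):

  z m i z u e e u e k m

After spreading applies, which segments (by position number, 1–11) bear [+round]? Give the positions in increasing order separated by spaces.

3 5 6 7 8 9

From /u/ at 5 rightward: 6 /e/ → [+round]; 7 /e/ → [+round]; 8 /u/ is itself a trigger — this domain ends here.
From /u/ at 5 leftward: 4 /z/ transparent; 3 /i/ → [+round]; 2 /m/ transparent; 1 /z/ transparent; word edge.
From /u/ at 8 rightward: 9 /e/ → [+round]; 10 /k/ transparent; 11 /m/ transparent; word edge.
From /u/ at 8 leftward: 7 /e/ → [+round]; 6 /e/ → [+round]; 5 /u/ is itself a trigger — this domain ends here.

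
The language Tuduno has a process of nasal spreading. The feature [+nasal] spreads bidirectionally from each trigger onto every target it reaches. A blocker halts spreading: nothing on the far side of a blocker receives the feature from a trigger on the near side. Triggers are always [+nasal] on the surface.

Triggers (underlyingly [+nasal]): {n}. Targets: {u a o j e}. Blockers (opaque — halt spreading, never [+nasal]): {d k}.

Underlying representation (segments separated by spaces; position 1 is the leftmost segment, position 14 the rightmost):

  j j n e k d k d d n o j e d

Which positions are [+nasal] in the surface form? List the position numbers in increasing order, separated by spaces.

1 2 3 4 10 11 12 13

From /n/ at 3 rightward: 4 /e/ → [+nasal]; 5 /k/ blocks.
From /n/ at 3 leftward: 2 /j/ → [+nasal]; 1 /j/ → [+nasal]; word edge.
From /n/ at 10 rightward: 11 /o/ → [+nasal]; 12 /j/ → [+nasal]; 13 /e/ → [+nasal]; 14 /d/ blocks.
From /n/ at 10 leftward: 9 /d/ blocks.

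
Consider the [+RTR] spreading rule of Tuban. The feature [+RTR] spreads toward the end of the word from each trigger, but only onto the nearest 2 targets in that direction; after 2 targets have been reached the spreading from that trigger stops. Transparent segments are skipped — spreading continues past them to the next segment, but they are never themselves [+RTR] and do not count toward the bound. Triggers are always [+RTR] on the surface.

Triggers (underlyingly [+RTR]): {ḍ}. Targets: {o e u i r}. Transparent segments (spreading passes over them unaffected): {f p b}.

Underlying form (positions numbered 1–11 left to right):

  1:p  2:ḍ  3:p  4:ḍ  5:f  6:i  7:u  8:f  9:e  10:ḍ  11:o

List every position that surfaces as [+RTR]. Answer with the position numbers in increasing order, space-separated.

From /ḍ/ at 2 rightward: 3 /p/ transparent; 4 /ḍ/ is itself a trigger — this domain ends here.
From /ḍ/ at 4 rightward: 5 /f/ transparent; 6 /i/ → [+RTR]; 7 /u/ → [+RTR]; bound reached.
From /ḍ/ at 10 rightward: 11 /o/ → [+RTR]; word edge.
Target with no active source: position 9 stays [-emphatic].

2 4 6 7 10 11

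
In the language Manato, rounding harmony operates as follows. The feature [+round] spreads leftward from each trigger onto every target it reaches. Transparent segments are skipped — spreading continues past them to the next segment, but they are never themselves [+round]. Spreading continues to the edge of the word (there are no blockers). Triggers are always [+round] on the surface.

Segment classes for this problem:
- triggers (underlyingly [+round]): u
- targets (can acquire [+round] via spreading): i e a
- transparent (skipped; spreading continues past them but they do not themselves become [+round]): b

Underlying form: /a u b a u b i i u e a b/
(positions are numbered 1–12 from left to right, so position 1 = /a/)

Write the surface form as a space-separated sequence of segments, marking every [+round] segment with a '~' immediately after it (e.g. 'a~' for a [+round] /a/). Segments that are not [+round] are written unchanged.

a~ u~ b a~ u~ b i~ i~ u~ e a b

From /u/ at 2 leftward: 1 /a/ → [+round]; word edge.
From /u/ at 5 leftward: 4 /a/ → [+round]; 3 /b/ transparent; 2 /u/ is itself a trigger — this domain ends here.
From /u/ at 9 leftward: 8 /i/ → [+round]; 7 /i/ → [+round]; 6 /b/ transparent; 5 /u/ is itself a trigger — this domain ends here.
Targets with no active source: positions 10 11 stay [-round].
[+round] positions on the surface: 1 2 4 5 7 8 9.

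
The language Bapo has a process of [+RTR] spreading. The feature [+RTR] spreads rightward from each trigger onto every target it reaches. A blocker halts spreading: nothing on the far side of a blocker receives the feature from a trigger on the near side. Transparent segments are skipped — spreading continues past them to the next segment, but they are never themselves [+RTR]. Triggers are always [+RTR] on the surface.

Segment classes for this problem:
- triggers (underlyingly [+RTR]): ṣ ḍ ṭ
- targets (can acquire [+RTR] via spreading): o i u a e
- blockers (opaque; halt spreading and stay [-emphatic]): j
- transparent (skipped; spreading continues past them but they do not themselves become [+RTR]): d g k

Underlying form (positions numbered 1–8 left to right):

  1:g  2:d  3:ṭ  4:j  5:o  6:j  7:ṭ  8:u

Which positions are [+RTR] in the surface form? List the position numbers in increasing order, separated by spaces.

From /ṭ/ at 3 rightward: 4 /j/ blocks.
From /ṭ/ at 7 rightward: 8 /u/ → [+RTR]; word edge.
Target with no active source: position 5 stays [-emphatic].

3 7 8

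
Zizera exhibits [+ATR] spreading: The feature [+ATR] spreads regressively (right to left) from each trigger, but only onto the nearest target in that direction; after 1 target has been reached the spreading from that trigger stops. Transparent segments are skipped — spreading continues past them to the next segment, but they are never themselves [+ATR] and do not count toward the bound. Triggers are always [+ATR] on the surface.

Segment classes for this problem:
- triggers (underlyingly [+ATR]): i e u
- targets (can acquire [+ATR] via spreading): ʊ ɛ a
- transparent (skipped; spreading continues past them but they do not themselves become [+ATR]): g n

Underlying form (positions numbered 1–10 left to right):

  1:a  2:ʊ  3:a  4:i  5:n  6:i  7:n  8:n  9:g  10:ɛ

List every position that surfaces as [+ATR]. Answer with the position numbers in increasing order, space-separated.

From /i/ at 4 leftward: 3 /a/ → [+ATR]; bound reached.
From /i/ at 6 leftward: 5 /n/ transparent; 4 /i/ is itself a trigger — this domain ends here.
Targets with no active source: positions 1 2 10 stay [-ATR].

3 4 6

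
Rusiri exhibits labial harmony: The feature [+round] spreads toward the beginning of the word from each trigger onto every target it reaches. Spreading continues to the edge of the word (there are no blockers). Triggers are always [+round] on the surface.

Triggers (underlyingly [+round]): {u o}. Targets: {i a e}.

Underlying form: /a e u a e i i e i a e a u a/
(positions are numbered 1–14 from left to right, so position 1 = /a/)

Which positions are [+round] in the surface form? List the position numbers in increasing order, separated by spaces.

1 2 3 4 5 6 7 8 9 10 11 12 13

From /u/ at 3 leftward: 2 /e/ → [+round]; 1 /a/ → [+round]; word edge.
From /u/ at 13 leftward: 12 /a/ → [+round]; 11 /e/ → [+round]; 10 /a/ → [+round]; 9 /i/ → [+round]; 8 /e/ → [+round]; 7 /i/ → [+round]; 6 /i/ → [+round]; 5 /e/ → [+round]; 4 /a/ → [+round]; 3 /u/ is itself a trigger — this domain ends here.
Target with no active source: position 14 stays [-round].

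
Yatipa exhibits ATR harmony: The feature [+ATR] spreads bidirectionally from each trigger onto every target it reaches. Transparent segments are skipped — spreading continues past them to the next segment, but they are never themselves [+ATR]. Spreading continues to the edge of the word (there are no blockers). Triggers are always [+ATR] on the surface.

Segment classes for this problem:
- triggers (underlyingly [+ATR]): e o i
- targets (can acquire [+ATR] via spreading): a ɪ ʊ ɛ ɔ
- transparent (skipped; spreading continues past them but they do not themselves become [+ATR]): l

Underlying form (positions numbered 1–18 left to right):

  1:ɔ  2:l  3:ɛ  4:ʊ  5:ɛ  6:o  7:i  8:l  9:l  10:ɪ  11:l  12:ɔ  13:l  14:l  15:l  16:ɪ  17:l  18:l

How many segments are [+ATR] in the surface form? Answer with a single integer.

From /o/ at 6 rightward: 7 /i/ is itself a trigger — this domain ends here.
From /o/ at 6 leftward: 5 /ɛ/ → [+ATR]; 4 /ʊ/ → [+ATR]; 3 /ɛ/ → [+ATR]; 2 /l/ transparent; 1 /ɔ/ → [+ATR]; word edge.
From /i/ at 7 rightward: 8 /l/ transparent; 9 /l/ transparent; 10 /ɪ/ → [+ATR]; 11 /l/ transparent; 12 /ɔ/ → [+ATR]; 13 /l/ transparent; 14 /l/ transparent; 15 /l/ transparent; 16 /ɪ/ → [+ATR]; 17 /l/ transparent; 18 /l/ transparent; word edge.
From /i/ at 7 leftward: 6 /o/ is itself a trigger — this domain ends here.
[+ATR] positions on the surface: 1 3 4 5 6 7 10 12 16.

9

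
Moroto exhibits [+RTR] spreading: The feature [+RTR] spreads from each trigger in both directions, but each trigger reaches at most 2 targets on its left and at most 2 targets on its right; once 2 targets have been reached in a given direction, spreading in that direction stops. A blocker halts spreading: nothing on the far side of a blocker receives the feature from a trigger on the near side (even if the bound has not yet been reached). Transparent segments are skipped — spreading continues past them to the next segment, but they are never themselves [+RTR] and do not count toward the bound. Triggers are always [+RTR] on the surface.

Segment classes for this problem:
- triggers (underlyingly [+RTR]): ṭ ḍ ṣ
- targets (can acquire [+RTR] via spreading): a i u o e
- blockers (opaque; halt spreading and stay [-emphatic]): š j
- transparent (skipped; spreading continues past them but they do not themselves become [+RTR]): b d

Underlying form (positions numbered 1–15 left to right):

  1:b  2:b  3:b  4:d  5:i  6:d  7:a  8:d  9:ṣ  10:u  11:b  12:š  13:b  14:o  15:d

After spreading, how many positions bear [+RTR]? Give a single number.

4

From /ṣ/ at 9 rightward: 10 /u/ → [+RTR]; 11 /b/ transparent; 12 /š/ blocks.
From /ṣ/ at 9 leftward: 8 /d/ transparent; 7 /a/ → [+RTR]; 6 /d/ transparent; 5 /i/ → [+RTR]; bound reached.
Target with no active source: position 14 stays [-emphatic].
[+RTR] positions on the surface: 5 7 9 10.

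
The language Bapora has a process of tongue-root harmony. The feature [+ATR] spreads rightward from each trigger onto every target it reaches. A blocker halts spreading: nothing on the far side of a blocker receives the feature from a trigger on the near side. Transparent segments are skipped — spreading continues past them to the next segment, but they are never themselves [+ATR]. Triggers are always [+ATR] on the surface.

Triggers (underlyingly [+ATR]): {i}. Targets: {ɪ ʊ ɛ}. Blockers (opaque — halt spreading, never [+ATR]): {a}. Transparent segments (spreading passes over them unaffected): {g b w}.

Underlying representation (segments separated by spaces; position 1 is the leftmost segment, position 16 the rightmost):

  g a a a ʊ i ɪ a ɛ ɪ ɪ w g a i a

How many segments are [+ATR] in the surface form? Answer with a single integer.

3

From /i/ at 6 rightward: 7 /ɪ/ → [+ATR]; 8 /a/ blocks.
From /i/ at 15 rightward: 16 /a/ blocks.
Targets with no active source: positions 5 9 10 11 stay [-ATR].
[+ATR] positions on the surface: 6 7 15.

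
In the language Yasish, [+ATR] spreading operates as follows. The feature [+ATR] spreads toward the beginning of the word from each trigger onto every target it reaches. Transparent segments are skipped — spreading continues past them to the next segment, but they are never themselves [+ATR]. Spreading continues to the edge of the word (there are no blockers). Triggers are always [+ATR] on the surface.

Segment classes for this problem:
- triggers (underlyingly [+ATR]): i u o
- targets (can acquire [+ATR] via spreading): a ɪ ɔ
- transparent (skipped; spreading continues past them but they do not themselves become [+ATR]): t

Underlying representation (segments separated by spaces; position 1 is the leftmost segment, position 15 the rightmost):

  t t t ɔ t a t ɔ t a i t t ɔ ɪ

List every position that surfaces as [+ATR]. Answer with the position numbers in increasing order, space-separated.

From /i/ at 11 leftward: 10 /a/ → [+ATR]; 9 /t/ transparent; 8 /ɔ/ → [+ATR]; 7 /t/ transparent; 6 /a/ → [+ATR]; 5 /t/ transparent; 4 /ɔ/ → [+ATR]; 3 /t/ transparent; 2 /t/ transparent; 1 /t/ transparent; word edge.
Targets with no active source: positions 14 15 stay [-ATR].

4 6 8 10 11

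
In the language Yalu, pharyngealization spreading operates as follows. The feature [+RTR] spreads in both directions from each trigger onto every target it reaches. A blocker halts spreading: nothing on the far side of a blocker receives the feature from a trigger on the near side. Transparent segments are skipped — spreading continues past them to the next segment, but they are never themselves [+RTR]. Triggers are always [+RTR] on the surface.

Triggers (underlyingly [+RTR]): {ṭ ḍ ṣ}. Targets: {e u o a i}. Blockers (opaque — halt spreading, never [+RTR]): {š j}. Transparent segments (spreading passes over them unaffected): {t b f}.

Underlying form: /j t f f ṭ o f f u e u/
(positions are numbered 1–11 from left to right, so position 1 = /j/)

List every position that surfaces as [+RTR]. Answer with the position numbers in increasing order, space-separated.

5 6 9 10 11

From /ṭ/ at 5 rightward: 6 /o/ → [+RTR]; 7 /f/ transparent; 8 /f/ transparent; 9 /u/ → [+RTR]; 10 /e/ → [+RTR]; 11 /u/ → [+RTR]; word edge.
From /ṭ/ at 5 leftward: 4 /f/ transparent; 3 /f/ transparent; 2 /t/ transparent; 1 /j/ blocks.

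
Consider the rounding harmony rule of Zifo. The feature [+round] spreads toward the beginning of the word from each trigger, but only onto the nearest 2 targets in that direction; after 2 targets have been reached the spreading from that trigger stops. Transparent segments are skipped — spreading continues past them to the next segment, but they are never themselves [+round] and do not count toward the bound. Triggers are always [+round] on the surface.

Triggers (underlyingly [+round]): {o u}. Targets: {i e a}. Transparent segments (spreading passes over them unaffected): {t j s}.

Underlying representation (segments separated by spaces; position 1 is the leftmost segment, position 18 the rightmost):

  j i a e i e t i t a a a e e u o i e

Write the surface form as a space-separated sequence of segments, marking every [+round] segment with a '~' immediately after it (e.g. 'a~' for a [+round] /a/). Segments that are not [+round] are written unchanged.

j i a e i e t i t a a a e~ e~ u~ o~ i e

From /u/ at 15 leftward: 14 /e/ → [+round]; 13 /e/ → [+round]; bound reached.
From /o/ at 16 leftward: 15 /u/ is itself a trigger — this domain ends here.
Targets with no active source: positions 2 3 4 5 6 8 10 11 12 17 18 stay [-round].
[+round] positions on the surface: 13 14 15 16.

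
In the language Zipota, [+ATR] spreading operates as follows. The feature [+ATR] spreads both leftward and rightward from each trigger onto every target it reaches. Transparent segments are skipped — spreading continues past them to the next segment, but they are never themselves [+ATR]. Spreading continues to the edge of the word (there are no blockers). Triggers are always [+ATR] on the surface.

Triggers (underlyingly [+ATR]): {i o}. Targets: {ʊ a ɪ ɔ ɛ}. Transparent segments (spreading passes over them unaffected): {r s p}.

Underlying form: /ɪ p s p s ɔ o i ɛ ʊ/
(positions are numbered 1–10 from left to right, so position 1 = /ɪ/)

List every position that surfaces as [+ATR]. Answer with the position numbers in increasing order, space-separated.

From /o/ at 7 rightward: 8 /i/ is itself a trigger — this domain ends here.
From /o/ at 7 leftward: 6 /ɔ/ → [+ATR]; 5 /s/ transparent; 4 /p/ transparent; 3 /s/ transparent; 2 /p/ transparent; 1 /ɪ/ → [+ATR]; word edge.
From /i/ at 8 rightward: 9 /ɛ/ → [+ATR]; 10 /ʊ/ → [+ATR]; word edge.
From /i/ at 8 leftward: 7 /o/ is itself a trigger — this domain ends here.

1 6 7 8 9 10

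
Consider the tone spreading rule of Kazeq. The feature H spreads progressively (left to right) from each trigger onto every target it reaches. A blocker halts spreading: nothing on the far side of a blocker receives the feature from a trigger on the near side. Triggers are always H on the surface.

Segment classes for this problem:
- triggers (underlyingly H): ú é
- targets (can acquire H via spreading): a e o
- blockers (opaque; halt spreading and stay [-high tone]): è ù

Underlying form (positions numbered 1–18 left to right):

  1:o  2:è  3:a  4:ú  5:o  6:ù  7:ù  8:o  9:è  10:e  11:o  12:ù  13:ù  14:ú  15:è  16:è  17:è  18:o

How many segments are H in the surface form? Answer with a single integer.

From /ú/ at 4 rightward: 5 /o/ → H; 6 /ù/ blocks.
From /ú/ at 14 rightward: 15 /è/ blocks.
Targets with no active source: positions 1 3 8 10 11 18 stay [-high tone].
H positions on the surface: 4 5 14.

3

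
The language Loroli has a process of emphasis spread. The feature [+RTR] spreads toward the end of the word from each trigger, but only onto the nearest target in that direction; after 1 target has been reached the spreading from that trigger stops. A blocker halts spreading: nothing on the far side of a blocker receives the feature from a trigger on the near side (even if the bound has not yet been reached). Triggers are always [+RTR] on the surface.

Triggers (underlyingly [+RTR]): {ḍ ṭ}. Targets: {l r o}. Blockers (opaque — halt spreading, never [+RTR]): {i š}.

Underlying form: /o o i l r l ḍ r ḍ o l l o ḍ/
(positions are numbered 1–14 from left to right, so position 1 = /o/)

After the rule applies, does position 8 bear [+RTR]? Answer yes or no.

From /ḍ/ at 7 rightward: 8 /r/ → [+RTR]; bound reached.
From /ḍ/ at 9 rightward: 10 /o/ → [+RTR]; bound reached.
From /ḍ/ at 14 rightward: word edge.
Targets with no active source: positions 1 2 4 5 6 11 12 13 stay [-emphatic].
[+RTR] positions on the surface: 7 8 9 10 14.

yes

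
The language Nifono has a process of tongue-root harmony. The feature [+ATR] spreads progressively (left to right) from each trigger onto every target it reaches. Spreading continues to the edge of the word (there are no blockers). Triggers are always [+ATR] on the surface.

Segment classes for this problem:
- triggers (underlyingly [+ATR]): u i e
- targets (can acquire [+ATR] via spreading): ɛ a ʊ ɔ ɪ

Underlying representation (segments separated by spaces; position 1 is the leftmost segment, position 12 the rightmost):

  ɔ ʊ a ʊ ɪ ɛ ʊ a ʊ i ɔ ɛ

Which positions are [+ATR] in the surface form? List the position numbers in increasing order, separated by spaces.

10 11 12

From /i/ at 10 rightward: 11 /ɔ/ → [+ATR]; 12 /ɛ/ → [+ATR]; word edge.
Targets with no active source: positions 1 2 3 4 5 6 7 8 9 stay [-ATR].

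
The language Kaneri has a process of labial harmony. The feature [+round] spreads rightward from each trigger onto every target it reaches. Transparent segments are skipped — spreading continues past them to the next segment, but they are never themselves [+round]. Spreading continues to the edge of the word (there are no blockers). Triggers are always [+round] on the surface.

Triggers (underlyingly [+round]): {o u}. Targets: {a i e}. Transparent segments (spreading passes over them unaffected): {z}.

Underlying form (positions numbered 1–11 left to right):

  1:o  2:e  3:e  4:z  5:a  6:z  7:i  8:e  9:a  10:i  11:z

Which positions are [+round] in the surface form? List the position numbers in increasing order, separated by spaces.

1 2 3 5 7 8 9 10

From /o/ at 1 rightward: 2 /e/ → [+round]; 3 /e/ → [+round]; 4 /z/ transparent; 5 /a/ → [+round]; 6 /z/ transparent; 7 /i/ → [+round]; 8 /e/ → [+round]; 9 /a/ → [+round]; 10 /i/ → [+round]; 11 /z/ transparent; word edge.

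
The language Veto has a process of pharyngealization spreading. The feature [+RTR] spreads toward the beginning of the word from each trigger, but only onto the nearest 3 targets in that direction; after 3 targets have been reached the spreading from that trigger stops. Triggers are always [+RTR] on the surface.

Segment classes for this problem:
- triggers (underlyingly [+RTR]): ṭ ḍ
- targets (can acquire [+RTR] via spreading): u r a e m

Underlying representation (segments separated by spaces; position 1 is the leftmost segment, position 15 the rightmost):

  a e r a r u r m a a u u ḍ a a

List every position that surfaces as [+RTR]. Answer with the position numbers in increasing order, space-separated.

From /ḍ/ at 13 leftward: 12 /u/ → [+RTR]; 11 /u/ → [+RTR]; 10 /a/ → [+RTR]; bound reached.
Targets with no active source: positions 1 2 3 4 5 6 7 8 9 14 15 stay [-emphatic].

10 11 12 13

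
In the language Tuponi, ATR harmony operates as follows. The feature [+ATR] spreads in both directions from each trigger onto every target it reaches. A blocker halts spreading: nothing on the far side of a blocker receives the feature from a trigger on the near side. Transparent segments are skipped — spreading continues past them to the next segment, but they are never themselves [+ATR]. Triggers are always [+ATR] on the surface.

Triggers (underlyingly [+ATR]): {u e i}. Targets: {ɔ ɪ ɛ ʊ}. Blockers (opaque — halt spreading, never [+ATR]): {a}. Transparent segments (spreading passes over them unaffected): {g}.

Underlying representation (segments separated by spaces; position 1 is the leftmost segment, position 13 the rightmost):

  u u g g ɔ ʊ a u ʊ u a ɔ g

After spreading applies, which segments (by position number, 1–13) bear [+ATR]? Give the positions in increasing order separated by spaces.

From /u/ at 1 rightward: 2 /u/ is itself a trigger — this domain ends here.
From /u/ at 1 leftward: word edge.
From /u/ at 2 rightward: 3 /g/ transparent; 4 /g/ transparent; 5 /ɔ/ → [+ATR]; 6 /ʊ/ → [+ATR]; 7 /a/ blocks.
From /u/ at 2 leftward: 1 /u/ is itself a trigger — this domain ends here.
From /u/ at 8 rightward: 9 /ʊ/ → [+ATR]; 10 /u/ is itself a trigger — this domain ends here.
From /u/ at 8 leftward: 7 /a/ blocks.
From /u/ at 10 rightward: 11 /a/ blocks.
From /u/ at 10 leftward: 9 /ʊ/ → [+ATR]; 8 /u/ is itself a trigger — this domain ends here.
Target with no active source: position 12 stays [-ATR].

1 2 5 6 8 9 10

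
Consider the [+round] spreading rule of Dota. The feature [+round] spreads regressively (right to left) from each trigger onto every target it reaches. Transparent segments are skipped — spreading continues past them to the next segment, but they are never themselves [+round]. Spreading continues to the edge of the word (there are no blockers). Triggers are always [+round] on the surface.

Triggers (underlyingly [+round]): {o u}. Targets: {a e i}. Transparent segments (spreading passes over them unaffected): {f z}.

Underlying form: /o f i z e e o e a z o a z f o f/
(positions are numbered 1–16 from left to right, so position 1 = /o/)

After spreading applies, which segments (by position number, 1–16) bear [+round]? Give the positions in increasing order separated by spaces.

From /o/ at 1 leftward: word edge.
From /o/ at 7 leftward: 6 /e/ → [+round]; 5 /e/ → [+round]; 4 /z/ transparent; 3 /i/ → [+round]; 2 /f/ transparent; 1 /o/ is itself a trigger — this domain ends here.
From /o/ at 11 leftward: 10 /z/ transparent; 9 /a/ → [+round]; 8 /e/ → [+round]; 7 /o/ is itself a trigger — this domain ends here.
From /o/ at 15 leftward: 14 /f/ transparent; 13 /z/ transparent; 12 /a/ → [+round]; 11 /o/ is itself a trigger — this domain ends here.

1 3 5 6 7 8 9 11 12 15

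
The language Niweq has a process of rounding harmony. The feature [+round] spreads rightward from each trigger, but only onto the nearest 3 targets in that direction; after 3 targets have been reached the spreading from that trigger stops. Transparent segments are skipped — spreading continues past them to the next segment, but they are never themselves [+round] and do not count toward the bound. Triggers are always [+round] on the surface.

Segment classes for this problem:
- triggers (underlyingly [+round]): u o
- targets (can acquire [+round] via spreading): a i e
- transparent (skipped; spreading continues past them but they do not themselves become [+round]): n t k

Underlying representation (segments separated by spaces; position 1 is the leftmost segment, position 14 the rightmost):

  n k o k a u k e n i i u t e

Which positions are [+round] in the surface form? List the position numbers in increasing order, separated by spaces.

3 5 6 8 10 11 12 14

From /o/ at 3 rightward: 4 /k/ transparent; 5 /a/ → [+round]; 6 /u/ is itself a trigger — this domain ends here.
From /u/ at 6 rightward: 7 /k/ transparent; 8 /e/ → [+round]; 9 /n/ transparent; 10 /i/ → [+round]; 11 /i/ → [+round]; bound reached.
From /u/ at 12 rightward: 13 /t/ transparent; 14 /e/ → [+round]; word edge.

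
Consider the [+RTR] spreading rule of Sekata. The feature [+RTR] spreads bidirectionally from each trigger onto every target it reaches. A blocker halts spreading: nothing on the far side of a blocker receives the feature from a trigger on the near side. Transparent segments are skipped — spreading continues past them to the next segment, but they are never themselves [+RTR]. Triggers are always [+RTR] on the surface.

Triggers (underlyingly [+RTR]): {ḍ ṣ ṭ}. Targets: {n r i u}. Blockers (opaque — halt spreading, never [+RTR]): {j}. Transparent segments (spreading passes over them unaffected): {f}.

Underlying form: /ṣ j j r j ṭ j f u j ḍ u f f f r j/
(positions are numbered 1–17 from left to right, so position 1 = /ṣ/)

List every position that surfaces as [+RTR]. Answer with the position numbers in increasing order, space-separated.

1 6 11 12 16

From /ṣ/ at 1 rightward: 2 /j/ blocks.
From /ṣ/ at 1 leftward: word edge.
From /ṭ/ at 6 rightward: 7 /j/ blocks.
From /ṭ/ at 6 leftward: 5 /j/ blocks.
From /ḍ/ at 11 rightward: 12 /u/ → [+RTR]; 13 /f/ transparent; 14 /f/ transparent; 15 /f/ transparent; 16 /r/ → [+RTR]; 17 /j/ blocks.
From /ḍ/ at 11 leftward: 10 /j/ blocks.
Targets with no active source: positions 4 9 stay [-emphatic].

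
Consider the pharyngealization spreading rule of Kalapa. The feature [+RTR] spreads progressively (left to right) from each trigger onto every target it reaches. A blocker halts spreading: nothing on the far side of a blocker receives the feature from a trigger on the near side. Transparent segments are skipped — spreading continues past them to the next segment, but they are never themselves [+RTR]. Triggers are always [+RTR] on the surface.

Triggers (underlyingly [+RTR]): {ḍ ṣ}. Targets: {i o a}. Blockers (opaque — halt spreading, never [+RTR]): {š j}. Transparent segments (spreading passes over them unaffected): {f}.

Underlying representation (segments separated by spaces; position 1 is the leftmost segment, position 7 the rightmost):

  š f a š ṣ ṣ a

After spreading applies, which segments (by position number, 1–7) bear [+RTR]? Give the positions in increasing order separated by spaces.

From /ṣ/ at 5 rightward: 6 /ṣ/ is itself a trigger — this domain ends here.
From /ṣ/ at 6 rightward: 7 /a/ → [+RTR]; word edge.
Target with no active source: position 3 stays [-emphatic].

5 6 7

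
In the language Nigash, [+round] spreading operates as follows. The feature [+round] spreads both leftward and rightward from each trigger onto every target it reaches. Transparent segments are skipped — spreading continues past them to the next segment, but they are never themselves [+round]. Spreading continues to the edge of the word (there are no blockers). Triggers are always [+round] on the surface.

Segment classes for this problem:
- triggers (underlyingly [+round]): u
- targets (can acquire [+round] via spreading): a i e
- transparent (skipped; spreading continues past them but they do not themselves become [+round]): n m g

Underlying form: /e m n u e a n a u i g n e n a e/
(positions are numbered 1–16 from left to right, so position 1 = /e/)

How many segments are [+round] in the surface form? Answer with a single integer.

From /u/ at 4 rightward: 5 /e/ → [+round]; 6 /a/ → [+round]; 7 /n/ transparent; 8 /a/ → [+round]; 9 /u/ is itself a trigger — this domain ends here.
From /u/ at 4 leftward: 3 /n/ transparent; 2 /m/ transparent; 1 /e/ → [+round]; word edge.
From /u/ at 9 rightward: 10 /i/ → [+round]; 11 /g/ transparent; 12 /n/ transparent; 13 /e/ → [+round]; 14 /n/ transparent; 15 /a/ → [+round]; 16 /e/ → [+round]; word edge.
From /u/ at 9 leftward: 8 /a/ → [+round]; 7 /n/ transparent; 6 /a/ → [+round]; 5 /e/ → [+round]; 4 /u/ is itself a trigger — this domain ends here.
[+round] positions on the surface: 1 4 5 6 8 9 10 13 15 16.

10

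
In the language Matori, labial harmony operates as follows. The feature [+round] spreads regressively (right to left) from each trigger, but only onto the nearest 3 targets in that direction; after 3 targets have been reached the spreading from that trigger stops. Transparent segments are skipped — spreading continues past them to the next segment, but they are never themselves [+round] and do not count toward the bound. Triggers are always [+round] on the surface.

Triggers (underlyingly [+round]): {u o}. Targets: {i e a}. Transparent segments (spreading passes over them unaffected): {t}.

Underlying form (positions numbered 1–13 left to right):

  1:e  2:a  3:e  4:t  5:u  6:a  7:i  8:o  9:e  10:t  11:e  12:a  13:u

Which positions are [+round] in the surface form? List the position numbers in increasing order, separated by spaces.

From /u/ at 5 leftward: 4 /t/ transparent; 3 /e/ → [+round]; 2 /a/ → [+round]; 1 /e/ → [+round]; bound reached.
From /o/ at 8 leftward: 7 /i/ → [+round]; 6 /a/ → [+round]; 5 /u/ is itself a trigger — this domain ends here.
From /u/ at 13 leftward: 12 /a/ → [+round]; 11 /e/ → [+round]; 10 /t/ transparent; 9 /e/ → [+round]; bound reached.

1 2 3 5 6 7 8 9 11 12 13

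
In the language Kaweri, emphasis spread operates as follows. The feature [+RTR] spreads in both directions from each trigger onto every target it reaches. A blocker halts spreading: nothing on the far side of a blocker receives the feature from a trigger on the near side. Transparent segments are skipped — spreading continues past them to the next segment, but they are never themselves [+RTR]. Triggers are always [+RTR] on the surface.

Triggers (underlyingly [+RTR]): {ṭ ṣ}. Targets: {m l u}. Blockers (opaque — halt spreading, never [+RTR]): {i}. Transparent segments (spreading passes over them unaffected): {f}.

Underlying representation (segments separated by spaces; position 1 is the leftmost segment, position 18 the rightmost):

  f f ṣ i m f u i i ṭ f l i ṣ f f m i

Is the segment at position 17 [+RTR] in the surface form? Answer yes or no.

From /ṣ/ at 3 rightward: 4 /i/ blocks.
From /ṣ/ at 3 leftward: 2 /f/ transparent; 1 /f/ transparent; word edge.
From /ṭ/ at 10 rightward: 11 /f/ transparent; 12 /l/ → [+RTR]; 13 /i/ blocks.
From /ṭ/ at 10 leftward: 9 /i/ blocks.
From /ṣ/ at 14 rightward: 15 /f/ transparent; 16 /f/ transparent; 17 /m/ → [+RTR]; 18 /i/ blocks.
From /ṣ/ at 14 leftward: 13 /i/ blocks.
Targets with no active source: positions 5 7 stay [-emphatic].
[+RTR] positions on the surface: 3 10 12 14 17.

yes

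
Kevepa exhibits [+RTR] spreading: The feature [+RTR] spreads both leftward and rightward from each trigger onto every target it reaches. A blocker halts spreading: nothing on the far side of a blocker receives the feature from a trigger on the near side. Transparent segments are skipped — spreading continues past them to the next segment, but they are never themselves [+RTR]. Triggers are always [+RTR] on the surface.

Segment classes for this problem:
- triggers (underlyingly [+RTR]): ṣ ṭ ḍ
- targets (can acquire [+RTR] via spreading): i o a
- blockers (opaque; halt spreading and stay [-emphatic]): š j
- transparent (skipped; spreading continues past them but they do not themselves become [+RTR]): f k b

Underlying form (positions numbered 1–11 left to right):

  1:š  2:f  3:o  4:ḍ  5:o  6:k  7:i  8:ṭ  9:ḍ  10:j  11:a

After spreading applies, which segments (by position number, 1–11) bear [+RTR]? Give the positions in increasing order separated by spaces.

3 4 5 7 8 9

From /ḍ/ at 4 rightward: 5 /o/ → [+RTR]; 6 /k/ transparent; 7 /i/ → [+RTR]; 8 /ṭ/ is itself a trigger — this domain ends here.
From /ḍ/ at 4 leftward: 3 /o/ → [+RTR]; 2 /f/ transparent; 1 /š/ blocks.
From /ṭ/ at 8 rightward: 9 /ḍ/ is itself a trigger — this domain ends here.
From /ṭ/ at 8 leftward: 7 /i/ → [+RTR]; 6 /k/ transparent; 5 /o/ → [+RTR]; 4 /ḍ/ is itself a trigger — this domain ends here.
From /ḍ/ at 9 rightward: 10 /j/ blocks.
From /ḍ/ at 9 leftward: 8 /ṭ/ is itself a trigger — this domain ends here.
Target with no active source: position 11 stays [-emphatic].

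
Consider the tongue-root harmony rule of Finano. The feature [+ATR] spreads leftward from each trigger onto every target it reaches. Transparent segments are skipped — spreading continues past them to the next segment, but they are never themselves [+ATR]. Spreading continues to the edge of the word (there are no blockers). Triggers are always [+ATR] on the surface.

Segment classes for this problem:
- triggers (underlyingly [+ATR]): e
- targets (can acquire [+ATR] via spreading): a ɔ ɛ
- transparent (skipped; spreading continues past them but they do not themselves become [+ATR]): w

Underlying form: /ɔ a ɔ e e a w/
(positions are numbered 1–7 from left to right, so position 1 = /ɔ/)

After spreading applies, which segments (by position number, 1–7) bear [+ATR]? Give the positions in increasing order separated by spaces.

From /e/ at 4 leftward: 3 /ɔ/ → [+ATR]; 2 /a/ → [+ATR]; 1 /ɔ/ → [+ATR]; word edge.
From /e/ at 5 leftward: 4 /e/ is itself a trigger — this domain ends here.
Target with no active source: position 6 stays [-ATR].

1 2 3 4 5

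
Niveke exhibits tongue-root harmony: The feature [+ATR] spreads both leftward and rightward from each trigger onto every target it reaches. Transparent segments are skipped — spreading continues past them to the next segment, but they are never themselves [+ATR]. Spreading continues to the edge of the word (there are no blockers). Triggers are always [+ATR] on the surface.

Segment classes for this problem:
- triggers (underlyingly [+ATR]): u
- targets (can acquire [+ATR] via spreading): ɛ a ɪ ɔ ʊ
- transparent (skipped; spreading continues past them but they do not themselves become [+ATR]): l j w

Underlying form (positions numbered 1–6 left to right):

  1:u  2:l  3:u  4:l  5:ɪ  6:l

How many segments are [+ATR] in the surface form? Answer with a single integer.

From /u/ at 1 rightward: 2 /l/ transparent; 3 /u/ is itself a trigger — this domain ends here.
From /u/ at 1 leftward: word edge.
From /u/ at 3 rightward: 4 /l/ transparent; 5 /ɪ/ → [+ATR]; 6 /l/ transparent; word edge.
From /u/ at 3 leftward: 2 /l/ transparent; 1 /u/ is itself a trigger — this domain ends here.
[+ATR] positions on the surface: 1 3 5.

3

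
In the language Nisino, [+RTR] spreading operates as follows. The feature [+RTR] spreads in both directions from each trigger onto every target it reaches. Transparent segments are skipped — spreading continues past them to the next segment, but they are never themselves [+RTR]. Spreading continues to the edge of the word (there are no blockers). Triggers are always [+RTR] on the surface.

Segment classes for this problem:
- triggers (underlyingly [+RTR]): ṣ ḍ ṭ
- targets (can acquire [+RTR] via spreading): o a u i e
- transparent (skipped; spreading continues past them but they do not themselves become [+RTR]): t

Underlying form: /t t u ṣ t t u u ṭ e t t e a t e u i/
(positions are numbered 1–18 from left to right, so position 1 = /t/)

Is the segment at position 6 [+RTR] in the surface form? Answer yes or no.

no

From /ṣ/ at 4 rightward: 5 /t/ transparent; 6 /t/ transparent; 7 /u/ → [+RTR]; 8 /u/ → [+RTR]; 9 /ṭ/ is itself a trigger — this domain ends here.
From /ṣ/ at 4 leftward: 3 /u/ → [+RTR]; 2 /t/ transparent; 1 /t/ transparent; word edge.
From /ṭ/ at 9 rightward: 10 /e/ → [+RTR]; 11 /t/ transparent; 12 /t/ transparent; 13 /e/ → [+RTR]; 14 /a/ → [+RTR]; 15 /t/ transparent; 16 /e/ → [+RTR]; 17 /u/ → [+RTR]; 18 /i/ → [+RTR]; word edge.
From /ṭ/ at 9 leftward: 8 /u/ → [+RTR]; 7 /u/ → [+RTR]; 6 /t/ transparent; 5 /t/ transparent; 4 /ṣ/ is itself a trigger — this domain ends here.
[+RTR] positions on the surface: 3 4 7 8 9 10 13 14 16 17 18.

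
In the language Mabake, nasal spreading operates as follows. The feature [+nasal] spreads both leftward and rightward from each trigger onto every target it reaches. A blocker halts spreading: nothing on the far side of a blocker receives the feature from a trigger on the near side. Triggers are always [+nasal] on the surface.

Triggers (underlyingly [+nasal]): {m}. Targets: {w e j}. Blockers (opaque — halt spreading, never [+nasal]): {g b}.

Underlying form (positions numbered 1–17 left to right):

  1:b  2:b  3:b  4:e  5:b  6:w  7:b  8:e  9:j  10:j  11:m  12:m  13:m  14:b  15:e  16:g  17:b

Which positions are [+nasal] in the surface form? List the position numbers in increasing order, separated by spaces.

From /m/ at 11 rightward: 12 /m/ is itself a trigger — this domain ends here.
From /m/ at 11 leftward: 10 /j/ → [+nasal]; 9 /j/ → [+nasal]; 8 /e/ → [+nasal]; 7 /b/ blocks.
From /m/ at 12 rightward: 13 /m/ is itself a trigger — this domain ends here.
From /m/ at 12 leftward: 11 /m/ is itself a trigger — this domain ends here.
From /m/ at 13 rightward: 14 /b/ blocks.
From /m/ at 13 leftward: 12 /m/ is itself a trigger — this domain ends here.
Targets with no active source: positions 4 6 15 stay [-nasal].

8 9 10 11 12 13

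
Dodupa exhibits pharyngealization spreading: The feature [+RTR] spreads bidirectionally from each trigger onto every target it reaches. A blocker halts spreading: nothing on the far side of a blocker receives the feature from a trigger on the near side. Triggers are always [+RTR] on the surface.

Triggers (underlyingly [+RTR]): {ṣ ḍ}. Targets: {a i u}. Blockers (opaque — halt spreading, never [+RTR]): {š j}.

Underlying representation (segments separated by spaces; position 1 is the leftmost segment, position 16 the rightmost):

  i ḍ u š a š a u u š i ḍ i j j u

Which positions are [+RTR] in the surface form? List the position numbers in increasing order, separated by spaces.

1 2 3 11 12 13

From /ḍ/ at 2 rightward: 3 /u/ → [+RTR]; 4 /š/ blocks.
From /ḍ/ at 2 leftward: 1 /i/ → [+RTR]; word edge.
From /ḍ/ at 12 rightward: 13 /i/ → [+RTR]; 14 /j/ blocks.
From /ḍ/ at 12 leftward: 11 /i/ → [+RTR]; 10 /š/ blocks.
Targets with no active source: positions 5 7 8 9 16 stay [-emphatic].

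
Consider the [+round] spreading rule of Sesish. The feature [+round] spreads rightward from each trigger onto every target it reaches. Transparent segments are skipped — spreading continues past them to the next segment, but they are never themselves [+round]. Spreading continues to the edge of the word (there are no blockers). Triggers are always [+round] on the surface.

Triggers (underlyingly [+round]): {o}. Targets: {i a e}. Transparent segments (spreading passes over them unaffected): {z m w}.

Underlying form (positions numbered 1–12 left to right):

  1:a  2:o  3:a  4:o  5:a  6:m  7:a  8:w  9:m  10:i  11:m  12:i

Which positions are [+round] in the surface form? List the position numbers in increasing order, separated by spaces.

From /o/ at 2 rightward: 3 /a/ → [+round]; 4 /o/ is itself a trigger — this domain ends here.
From /o/ at 4 rightward: 5 /a/ → [+round]; 6 /m/ transparent; 7 /a/ → [+round]; 8 /w/ transparent; 9 /m/ transparent; 10 /i/ → [+round]; 11 /m/ transparent; 12 /i/ → [+round]; word edge.
Target with no active source: position 1 stays [-round].

2 3 4 5 7 10 12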